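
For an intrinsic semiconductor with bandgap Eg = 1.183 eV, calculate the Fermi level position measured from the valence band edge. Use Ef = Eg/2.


Step 1: For an intrinsic semiconductor, the Fermi level sits at midgap.
Step 2: Ef = Eg / 2 = 1.183 / 2 = 0.5915 eV

0.5915


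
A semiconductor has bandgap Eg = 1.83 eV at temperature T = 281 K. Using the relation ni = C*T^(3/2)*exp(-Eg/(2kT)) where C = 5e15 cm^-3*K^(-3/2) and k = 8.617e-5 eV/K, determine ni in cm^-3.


Step 1: Compute kT = 8.617e-5 * 281 = 0.02421377 eV
Step 2: Exponent = -Eg/(2kT) = -1.83/(2*0.02421377) = -37.78842
Step 3: T^(3/2) = 281^1.5 = 4710.42
Step 4: ni = 5e15 * 4710.42 * exp(-37.78842) = 9.14e+02 cm^-3

9.14e+02


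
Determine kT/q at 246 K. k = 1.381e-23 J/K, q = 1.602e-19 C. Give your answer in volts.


Step 1: kT = 1.381e-23 * 246 = 3.39726e-21 J
Step 2: Vt = kT/q = 3.39726e-21 / 1.602e-19
Step 3: Vt = 0.02121 V

0.02121


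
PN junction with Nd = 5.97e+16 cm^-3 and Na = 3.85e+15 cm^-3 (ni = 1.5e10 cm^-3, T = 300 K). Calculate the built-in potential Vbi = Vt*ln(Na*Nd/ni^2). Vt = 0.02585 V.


Step 1: Compute Na*Nd/ni^2 = 3.85e+15 * 5.97e+16 / (1.5e10)^2 = 1.0215e+12
Step 2: ln(1.0215e+12) = 27.6523
Step 3: Vbi = 0.02585 * 27.6523 = 0.715 V

0.715


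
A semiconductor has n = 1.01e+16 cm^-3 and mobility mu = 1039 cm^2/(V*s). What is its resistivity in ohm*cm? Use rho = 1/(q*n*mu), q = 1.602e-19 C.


Step 1: sigma = q * n * mu = 1.602e-19 * 1.01e+16 * 1039 = 1.68112e+00 S/cm
Step 2: rho = 1 / sigma = 1 / 1.68112e+00 = 0.5948 ohm*cm

0.5948


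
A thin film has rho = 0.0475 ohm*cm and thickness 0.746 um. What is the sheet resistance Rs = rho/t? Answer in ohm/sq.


Step 1: Convert thickness to cm: t = 0.746 um = 7.4600e-05 cm
Step 2: Rs = rho / t = 0.0475 / 7.4600e-05
Step 3: Rs = 636.7 ohm/sq

636.7


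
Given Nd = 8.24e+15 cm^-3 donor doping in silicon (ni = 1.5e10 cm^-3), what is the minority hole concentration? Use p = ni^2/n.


Step 1: Since Nd >> ni, n ≈ Nd = 8.24e+15 cm^-3
Step 2: p = ni^2 / n = (1.5e10)^2 / 8.24e+15
Step 3: p = 2.25e20 / 8.24e+15 = 2.73e+04 cm^-3

2.73e+04


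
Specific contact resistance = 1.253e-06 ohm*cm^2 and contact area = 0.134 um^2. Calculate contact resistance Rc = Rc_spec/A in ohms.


Step 1: Convert area to cm^2: 0.134 um^2 = 1.3400e-09 cm^2
Step 2: Rc = Rc_spec / A = 1.253e-06 / 1.3400e-09
Step 3: Rc = 9.35e+02 ohms

9.35e+02


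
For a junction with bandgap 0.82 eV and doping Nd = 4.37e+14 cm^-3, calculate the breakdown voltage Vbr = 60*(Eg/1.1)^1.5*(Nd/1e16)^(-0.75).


Step 1: Eg/1.1 = 0.82/1.1 = 0.745455
Step 2: (Eg/1.1)^1.5 = 0.745455^1.5 = 0.643624
Step 3: (Nd/1e16)^(-0.75) = (0.0437)^(-0.75) = 10.462583
Step 4: Vbr = 60 * 0.643624 * 10.462583 = 404.0 V

404.0


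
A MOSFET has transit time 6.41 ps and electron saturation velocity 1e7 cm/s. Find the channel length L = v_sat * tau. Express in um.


Step 1: tau in seconds = 6.41 ps * 1e-12 = 6.4100e-12 s
Step 2: L = v_sat * tau = 1e7 * 6.4100e-12 = 6.4100e-05 cm
Step 3: L in um = 6.4100e-05 * 1e4 = 0.641 um

0.641


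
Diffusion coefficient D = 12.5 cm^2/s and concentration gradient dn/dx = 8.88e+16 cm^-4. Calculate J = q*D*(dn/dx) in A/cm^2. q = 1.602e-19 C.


Step 1: J = q * D * (dn/dx)
Step 2: J = 1.602e-19 * 12.5 * 8.88e+16
Step 3: J = 1.78e-01 A/cm^2

1.78e-01


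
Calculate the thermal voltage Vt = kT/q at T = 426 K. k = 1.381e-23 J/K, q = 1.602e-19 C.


Step 1: kT = 1.381e-23 * 426 = 5.88306e-21 J
Step 2: Vt = kT/q = 5.88306e-21 / 1.602e-19
Step 3: Vt = 0.03672 V

0.03672


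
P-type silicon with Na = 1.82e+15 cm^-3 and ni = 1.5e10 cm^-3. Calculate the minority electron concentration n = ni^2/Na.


Step 1: Majority hole concentration p ≈ Na = 1.82e+15 cm^-3
Step 2: n = ni^2 / Na = (1.5e10)^2 / 1.82e+15
Step 3: n = 1.24e+05 cm^-3

1.24e+05


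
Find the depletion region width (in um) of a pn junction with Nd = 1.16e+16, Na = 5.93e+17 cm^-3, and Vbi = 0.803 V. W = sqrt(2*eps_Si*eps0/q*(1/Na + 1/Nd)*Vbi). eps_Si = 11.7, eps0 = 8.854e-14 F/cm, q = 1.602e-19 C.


Step 1: 1/Na + 1/Nd = 1/5.93e+17 + 1/1.16e+16 = 8.78932e-17
Step 2: 2*eps*eps0/q = 2*11.7*8.854e-14/1.602e-19 = 1.293281e+07
Step 3: W^2 = 1.293281e+07 * 8.78932e-17 * 0.803 = 9.12775e-10
Step 4: W = sqrt(9.12775e-10) = 3.021e-05 cm = 0.3021 um

0.3021


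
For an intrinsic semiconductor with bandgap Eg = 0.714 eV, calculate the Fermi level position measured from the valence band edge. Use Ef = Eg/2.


Step 1: For an intrinsic semiconductor, the Fermi level sits at midgap.
Step 2: Ef = Eg / 2 = 0.714 / 2 = 0.357 eV

0.357


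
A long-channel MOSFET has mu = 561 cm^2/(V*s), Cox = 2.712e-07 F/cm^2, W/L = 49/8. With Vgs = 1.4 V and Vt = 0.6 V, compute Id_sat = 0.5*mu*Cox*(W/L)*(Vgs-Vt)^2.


Step 1: Overdrive voltage Vov = Vgs - Vt = 1.4 - 0.6 = 0.8 V
Step 2: W/L = 49/8 = 6.125
Step 3: Id = 0.5 * 561 * 2.712e-07 * 6.125 * 0.8^2
Step 4: Id = 2.98e-04 A

2.98e-04


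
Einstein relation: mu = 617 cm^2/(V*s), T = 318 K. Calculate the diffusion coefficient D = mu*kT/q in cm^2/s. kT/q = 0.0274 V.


Step 1: D = mu * (kT/q)
Step 2: D = 617 * 0.0274
Step 3: D = 16.91 cm^2/s

16.91


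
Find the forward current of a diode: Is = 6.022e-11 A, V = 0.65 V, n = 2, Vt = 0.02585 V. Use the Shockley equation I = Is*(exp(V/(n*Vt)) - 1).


Step 1: V/(n*Vt) = 0.65/(2*0.02585) = 12.5725
Step 2: exp(12.5725) = 2.8851e+05
Step 3: I = 6.022e-11 * (2.8851e+05 - 1) = 1.74e-05 A

1.74e-05


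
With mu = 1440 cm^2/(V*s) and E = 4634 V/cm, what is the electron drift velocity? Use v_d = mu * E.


Step 1: v_d = mu * E
Step 2: v_d = 1440 * 4634 = 6672960
Step 3: v_d = 6.67e+06 cm/s

6.67e+06


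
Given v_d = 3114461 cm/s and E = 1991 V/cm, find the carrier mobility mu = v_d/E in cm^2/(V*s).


Step 1: mu = v_d / E
Step 2: mu = 3114461 / 1991
Step 3: mu = 1564.27 cm^2/(V*s)

1564.27


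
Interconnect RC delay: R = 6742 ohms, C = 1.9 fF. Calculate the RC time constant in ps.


Step 1: tau = R * C
Step 2: tau = 6742 * 1.9 fF = 6742 * 1.9e-15 F
Step 3: tau = 1.28098e-11 s = 12.8098 ps

12.8098


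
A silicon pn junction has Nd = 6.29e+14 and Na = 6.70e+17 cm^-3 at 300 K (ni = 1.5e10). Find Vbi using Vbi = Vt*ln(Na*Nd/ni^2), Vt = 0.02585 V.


Step 1: Compute Na*Nd/ni^2 = 6.70e+17 * 6.29e+14 / (1.5e10)^2 = 1.8730e+12
Step 2: ln(1.8730e+12) = 28.2586
Step 3: Vbi = 0.02585 * 28.2586 = 0.73 V

0.73


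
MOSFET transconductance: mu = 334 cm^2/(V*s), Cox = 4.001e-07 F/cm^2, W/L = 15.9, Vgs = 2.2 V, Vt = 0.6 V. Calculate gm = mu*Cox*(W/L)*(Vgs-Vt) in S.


Step 1: Vov = Vgs - Vt = 2.2 - 0.6 = 1.6 V
Step 2: gm = mu * Cox * (W/L) * Vov
Step 3: gm = 334 * 4.001e-07 * 15.9 * 1.6 = 3.40e-03 S

3.40e-03


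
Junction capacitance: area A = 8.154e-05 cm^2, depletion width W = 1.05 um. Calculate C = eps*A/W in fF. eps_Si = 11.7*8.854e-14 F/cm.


Step 1: eps_Si = 11.7 * 8.854e-14 = 1.035918e-12 F/cm
Step 2: W in cm = 1.05 * 1e-4 = 1.05e-04 cm
Step 3: C = 1.035918e-12 * 8.154e-05 / 1.05e-04 = 8.044643e-13 F
Step 4: C = 804.46 fF

804.46


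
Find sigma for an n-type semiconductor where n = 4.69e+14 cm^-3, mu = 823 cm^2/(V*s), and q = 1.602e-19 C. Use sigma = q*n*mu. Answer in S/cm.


Step 1: sigma = q * n * mu
Step 2: sigma = 1.602e-19 * 4.69e+14 * 823
Step 3: sigma = 6.184e-02 S/cm

6.184e-02


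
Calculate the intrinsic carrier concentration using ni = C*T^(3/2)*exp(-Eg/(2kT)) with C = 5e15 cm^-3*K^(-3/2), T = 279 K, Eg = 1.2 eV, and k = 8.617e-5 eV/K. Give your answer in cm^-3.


Step 1: Compute kT = 8.617e-5 * 279 = 0.02404143 eV
Step 2: Exponent = -Eg/(2kT) = -1.2/(2*0.02404143) = -24.95692
Step 3: T^(3/2) = 279^1.5 = 4660.22
Step 4: ni = 5e15 * 4660.22 * exp(-24.95692) = 3.38e+08 cm^-3

3.38e+08


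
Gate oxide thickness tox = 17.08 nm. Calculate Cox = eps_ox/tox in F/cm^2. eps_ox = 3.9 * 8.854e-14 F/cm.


Step 1: eps_ox = 3.9 * 8.854e-14 = 3.45306e-13 F/cm
Step 2: tox in cm = 17.08 nm * 1e-7 = 1.7080e-06 cm
Step 3: Cox = 3.45306e-13 / 1.7080e-06 = 2.02e-07 F/cm^2

2.02e-07


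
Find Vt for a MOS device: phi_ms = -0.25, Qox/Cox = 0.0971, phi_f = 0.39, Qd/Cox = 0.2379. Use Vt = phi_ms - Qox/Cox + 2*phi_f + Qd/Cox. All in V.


Step 1: Vt = phi_ms - Qox/Cox + 2*phi_f + Qd/Cox
Step 2: Vt = -0.25 - 0.0971 + 2*0.39 + 0.2379
Step 3: Vt = -0.25 - 0.0971 + 0.78 + 0.2379
Step 4: Vt = 0.6708 V

0.6708


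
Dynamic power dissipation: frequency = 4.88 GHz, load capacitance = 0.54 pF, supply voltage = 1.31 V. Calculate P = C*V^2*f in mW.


Step 1: V^2 = 1.31^2 = 1.7161 V^2
Step 2: P = C*V^2*f = 0.54e-12 F * 1.7161 * 4.88e9 Hz
Step 3: P = 4.52226672e-03 W
Step 4: P = 4.522 mW

4.522


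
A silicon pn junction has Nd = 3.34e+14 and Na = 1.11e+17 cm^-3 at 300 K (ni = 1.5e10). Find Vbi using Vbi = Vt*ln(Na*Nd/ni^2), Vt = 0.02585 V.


Step 1: Compute Na*Nd/ni^2 = 1.11e+17 * 3.34e+14 / (1.5e10)^2 = 1.6477e+11
Step 2: ln(1.6477e+11) = 25.8278
Step 3: Vbi = 0.02585 * 25.8278 = 0.668 V

0.668


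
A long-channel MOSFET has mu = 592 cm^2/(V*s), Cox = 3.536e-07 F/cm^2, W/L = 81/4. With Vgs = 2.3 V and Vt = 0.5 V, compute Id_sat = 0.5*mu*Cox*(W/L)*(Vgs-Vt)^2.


Step 1: Overdrive voltage Vov = Vgs - Vt = 2.3 - 0.5 = 1.8 V
Step 2: W/L = 81/4 = 20.25
Step 3: Id = 0.5 * 592 * 3.536e-07 * 20.25 * 1.8^2
Step 4: Id = 6.87e-03 A

6.87e-03


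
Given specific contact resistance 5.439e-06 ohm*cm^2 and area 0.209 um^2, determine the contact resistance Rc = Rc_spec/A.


Step 1: Convert area to cm^2: 0.209 um^2 = 2.0900e-09 cm^2
Step 2: Rc = Rc_spec / A = 5.439e-06 / 2.0900e-09
Step 3: Rc = 2.60e+03 ohms

2.60e+03


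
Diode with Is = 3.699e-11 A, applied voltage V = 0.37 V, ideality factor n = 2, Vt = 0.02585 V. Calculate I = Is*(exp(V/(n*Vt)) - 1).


Step 1: V/(n*Vt) = 0.37/(2*0.02585) = 7.1567
Step 2: exp(7.1567) = 1.2827e+03
Step 3: I = 3.699e-11 * (1.2827e+03 - 1) = 4.74e-08 A

4.74e-08


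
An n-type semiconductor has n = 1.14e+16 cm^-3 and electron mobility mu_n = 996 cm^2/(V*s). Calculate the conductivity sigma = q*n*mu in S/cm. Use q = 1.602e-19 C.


Step 1: sigma = q * n * mu
Step 2: sigma = 1.602e-19 * 1.14e+16 * 996
Step 3: sigma = 1.819e+00 S/cm

1.819e+00


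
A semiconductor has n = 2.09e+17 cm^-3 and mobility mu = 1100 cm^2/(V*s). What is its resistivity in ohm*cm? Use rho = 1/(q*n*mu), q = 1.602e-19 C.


Step 1: sigma = q * n * mu = 1.602e-19 * 2.09e+17 * 1100 = 3.68300e+01 S/cm
Step 2: rho = 1 / sigma = 1 / 3.68300e+01 = 0.02715 ohm*cm

0.02715


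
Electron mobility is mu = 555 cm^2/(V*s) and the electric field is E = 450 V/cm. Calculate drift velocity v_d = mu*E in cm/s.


Step 1: v_d = mu * E
Step 2: v_d = 555 * 450 = 249750
Step 3: v_d = 2.50e+05 cm/s

2.50e+05


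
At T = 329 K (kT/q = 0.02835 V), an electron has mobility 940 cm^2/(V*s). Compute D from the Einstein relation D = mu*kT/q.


Step 1: D = mu * (kT/q)
Step 2: D = 940 * 0.02835
Step 3: D = 26.65 cm^2/s

26.65


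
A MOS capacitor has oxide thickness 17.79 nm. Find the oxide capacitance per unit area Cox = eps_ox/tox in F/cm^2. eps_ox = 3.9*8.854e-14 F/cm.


Step 1: eps_ox = 3.9 * 8.854e-14 = 3.45306e-13 F/cm
Step 2: tox in cm = 17.79 nm * 1e-7 = 1.7790e-06 cm
Step 3: Cox = 3.45306e-13 / 1.7790e-06 = 1.94e-07 F/cm^2

1.94e-07


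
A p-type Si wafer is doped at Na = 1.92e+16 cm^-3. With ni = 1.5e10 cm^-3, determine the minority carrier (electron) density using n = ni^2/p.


Step 1: Majority hole concentration p ≈ Na = 1.92e+16 cm^-3
Step 2: n = ni^2 / Na = (1.5e10)^2 / 1.92e+16
Step 3: n = 1.17e+04 cm^-3

1.17e+04


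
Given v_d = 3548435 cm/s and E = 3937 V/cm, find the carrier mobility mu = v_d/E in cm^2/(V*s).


Step 1: mu = v_d / E
Step 2: mu = 3548435 / 3937
Step 3: mu = 901.3 cm^2/(V*s)

901.3


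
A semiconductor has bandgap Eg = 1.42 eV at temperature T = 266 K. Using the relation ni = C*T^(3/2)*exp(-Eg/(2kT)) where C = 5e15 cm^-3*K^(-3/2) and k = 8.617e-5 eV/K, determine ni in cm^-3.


Step 1: Compute kT = 8.617e-5 * 266 = 0.02292122 eV
Step 2: Exponent = -Eg/(2kT) = -1.42/(2*0.02292122) = -30.97566
Step 3: T^(3/2) = 266^1.5 = 4338.33
Step 4: ni = 5e15 * 4338.33 * exp(-30.97566) = 7.65e+05 cm^-3

7.65e+05


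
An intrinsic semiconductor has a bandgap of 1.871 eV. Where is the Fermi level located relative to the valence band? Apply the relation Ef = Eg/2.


Step 1: For an intrinsic semiconductor, the Fermi level sits at midgap.
Step 2: Ef = Eg / 2 = 1.871 / 2 = 0.9355 eV

0.9355


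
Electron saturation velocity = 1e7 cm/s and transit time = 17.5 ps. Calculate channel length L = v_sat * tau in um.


Step 1: tau in seconds = 17.5 ps * 1e-12 = 1.7500e-11 s
Step 2: L = v_sat * tau = 1e7 * 1.7500e-11 = 1.7500e-04 cm
Step 3: L in um = 1.7500e-04 * 1e4 = 1.75 um

1.75


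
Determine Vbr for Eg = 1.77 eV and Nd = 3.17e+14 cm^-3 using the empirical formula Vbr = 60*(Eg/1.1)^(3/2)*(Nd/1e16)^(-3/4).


Step 1: Eg/1.1 = 1.77/1.1 = 1.609091
Step 2: (Eg/1.1)^1.5 = 1.609091^1.5 = 2.041131
Step 3: (Nd/1e16)^(-0.75) = (0.0317)^(-0.75) = 13.310843
Step 4: Vbr = 60 * 2.041131 * 13.310843 = 1630.2 V

1630.2


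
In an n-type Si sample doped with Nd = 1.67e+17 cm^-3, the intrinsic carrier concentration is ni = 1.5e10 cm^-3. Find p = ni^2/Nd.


Step 1: Since Nd >> ni, n ≈ Nd = 1.67e+17 cm^-3
Step 2: p = ni^2 / n = (1.5e10)^2 / 1.67e+17
Step 3: p = 2.25e20 / 1.67e+17 = 1.35e+03 cm^-3

1.35e+03


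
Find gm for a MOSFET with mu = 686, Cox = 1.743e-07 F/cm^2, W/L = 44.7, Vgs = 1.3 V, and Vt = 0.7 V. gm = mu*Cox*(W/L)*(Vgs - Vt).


Step 1: Vov = Vgs - Vt = 1.3 - 0.7 = 0.6 V
Step 2: gm = mu * Cox * (W/L) * Vov
Step 3: gm = 686 * 1.743e-07 * 44.7 * 0.6 = 3.21e-03 S

3.21e-03


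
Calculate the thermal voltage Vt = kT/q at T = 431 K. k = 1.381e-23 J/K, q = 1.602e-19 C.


Step 1: kT = 1.381e-23 * 431 = 5.95211e-21 J
Step 2: Vt = kT/q = 5.95211e-21 / 1.602e-19
Step 3: Vt = 0.03715 V

0.03715


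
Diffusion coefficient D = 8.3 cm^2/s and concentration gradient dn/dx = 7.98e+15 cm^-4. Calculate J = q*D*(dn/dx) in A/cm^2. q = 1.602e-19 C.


Step 1: J = q * D * (dn/dx)
Step 2: J = 1.602e-19 * 8.3 * 7.98e+15
Step 3: J = 1.06e-02 A/cm^2

1.06e-02


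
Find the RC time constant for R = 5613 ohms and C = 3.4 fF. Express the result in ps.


Step 1: tau = R * C
Step 2: tau = 5613 * 3.4 fF = 5613 * 3.4e-15 F
Step 3: tau = 1.90842e-11 s = 19.0842 ps

19.0842


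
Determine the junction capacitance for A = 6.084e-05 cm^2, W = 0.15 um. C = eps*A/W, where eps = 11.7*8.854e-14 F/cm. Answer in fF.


Step 1: eps_Si = 11.7 * 8.854e-14 = 1.035918e-12 F/cm
Step 2: W in cm = 0.15 * 1e-4 = 1.50e-05 cm
Step 3: C = 1.035918e-12 * 6.084e-05 / 1.50e-05 = 4.201683e-12 F
Step 4: C = 4201.68 fF

4201.68


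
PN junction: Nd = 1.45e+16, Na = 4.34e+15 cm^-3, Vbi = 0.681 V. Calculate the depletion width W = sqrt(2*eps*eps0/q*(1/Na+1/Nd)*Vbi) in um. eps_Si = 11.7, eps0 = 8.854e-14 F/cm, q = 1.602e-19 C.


Step 1: 1/Na + 1/Nd = 1/4.34e+15 + 1/1.45e+16 = 2.99380e-16
Step 2: 2*eps*eps0/q = 2*11.7*8.854e-14/1.602e-19 = 1.293281e+07
Step 3: W^2 = 1.293281e+07 * 2.99380e-16 * 0.681 = 2.63671e-09
Step 4: W = sqrt(2.63671e-09) = 5.135e-05 cm = 0.5135 um

0.5135


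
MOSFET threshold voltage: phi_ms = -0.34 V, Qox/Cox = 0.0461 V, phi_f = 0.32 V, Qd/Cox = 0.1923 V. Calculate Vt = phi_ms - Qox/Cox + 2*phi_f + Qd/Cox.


Step 1: Vt = phi_ms - Qox/Cox + 2*phi_f + Qd/Cox
Step 2: Vt = -0.34 - 0.0461 + 2*0.32 + 0.1923
Step 3: Vt = -0.34 - 0.0461 + 0.64 + 0.1923
Step 4: Vt = 0.4462 V

0.4462


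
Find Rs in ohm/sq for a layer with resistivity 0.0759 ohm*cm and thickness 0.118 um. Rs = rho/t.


Step 1: Convert thickness to cm: t = 0.118 um = 1.1800e-05 cm
Step 2: Rs = rho / t = 0.0759 / 1.1800e-05
Step 3: Rs = 6432.2 ohm/sq

6432.2


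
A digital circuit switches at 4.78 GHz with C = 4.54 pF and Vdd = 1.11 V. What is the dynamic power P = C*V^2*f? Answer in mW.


Step 1: V^2 = 1.11^2 = 1.2321 V^2
Step 2: P = C*V^2*f = 4.54e-12 F * 1.2321 * 4.78e9 Hz
Step 3: P = 2.673804852e-02 W
Step 4: P = 26.738 mW

26.738


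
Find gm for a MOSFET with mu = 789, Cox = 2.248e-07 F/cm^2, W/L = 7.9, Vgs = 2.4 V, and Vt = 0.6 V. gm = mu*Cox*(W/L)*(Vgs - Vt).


Step 1: Vov = Vgs - Vt = 2.4 - 0.6 = 1.8 V
Step 2: gm = mu * Cox * (W/L) * Vov
Step 3: gm = 789 * 2.248e-07 * 7.9 * 1.8 = 2.52e-03 S

2.52e-03


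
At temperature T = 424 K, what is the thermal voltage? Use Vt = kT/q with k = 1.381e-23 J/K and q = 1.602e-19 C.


Step 1: kT = 1.381e-23 * 424 = 5.85544e-21 J
Step 2: Vt = kT/q = 5.85544e-21 / 1.602e-19
Step 3: Vt = 0.03655 V

0.03655


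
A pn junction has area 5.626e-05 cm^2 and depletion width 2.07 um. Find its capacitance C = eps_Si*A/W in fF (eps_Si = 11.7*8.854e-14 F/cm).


Step 1: eps_Si = 11.7 * 8.854e-14 = 1.035918e-12 F/cm
Step 2: W in cm = 2.07 * 1e-4 = 2.07e-04 cm
Step 3: C = 1.035918e-12 * 5.626e-05 / 2.07e-04 = 2.815495e-13 F
Step 4: C = 281.55 fF

281.55


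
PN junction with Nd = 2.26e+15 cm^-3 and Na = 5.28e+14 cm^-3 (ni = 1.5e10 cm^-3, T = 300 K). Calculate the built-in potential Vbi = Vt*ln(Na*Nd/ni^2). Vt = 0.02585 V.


Step 1: Compute Na*Nd/ni^2 = 5.28e+14 * 2.26e+15 / (1.5e10)^2 = 5.3035e+09
Step 2: ln(5.3035e+09) = 22.3916
Step 3: Vbi = 0.02585 * 22.3916 = 0.579 V

0.579


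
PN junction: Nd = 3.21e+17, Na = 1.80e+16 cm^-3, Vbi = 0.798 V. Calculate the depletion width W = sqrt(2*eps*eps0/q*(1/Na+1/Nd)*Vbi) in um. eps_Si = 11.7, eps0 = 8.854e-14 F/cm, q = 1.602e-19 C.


Step 1: 1/Na + 1/Nd = 1/1.80e+16 + 1/3.21e+17 = 5.86708e-17
Step 2: 2*eps*eps0/q = 2*11.7*8.854e-14/1.602e-19 = 1.293281e+07
Step 3: W^2 = 1.293281e+07 * 5.86708e-17 * 0.798 = 6.05505e-10
Step 4: W = sqrt(6.05505e-10) = 2.461e-05 cm = 0.2461 um

0.2461


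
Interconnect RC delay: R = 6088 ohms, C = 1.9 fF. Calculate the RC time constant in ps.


Step 1: tau = R * C
Step 2: tau = 6088 * 1.9 fF = 6088 * 1.9e-15 F
Step 3: tau = 1.15672e-11 s = 11.5672 ps

11.5672


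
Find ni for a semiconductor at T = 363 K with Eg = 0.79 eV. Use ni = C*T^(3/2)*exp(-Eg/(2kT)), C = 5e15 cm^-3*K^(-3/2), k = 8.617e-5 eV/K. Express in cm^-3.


Step 1: Compute kT = 8.617e-5 * 363 = 0.03127971 eV
Step 2: Exponent = -Eg/(2kT) = -0.79/(2*0.03127971) = -12.62799
Step 3: T^(3/2) = 363^1.5 = 6916.08
Step 4: ni = 5e15 * 6916.08 * exp(-12.62799) = 1.13e+14 cm^-3

1.13e+14


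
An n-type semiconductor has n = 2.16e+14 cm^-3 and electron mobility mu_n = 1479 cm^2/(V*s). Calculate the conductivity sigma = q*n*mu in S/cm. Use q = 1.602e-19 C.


Step 1: sigma = q * n * mu
Step 2: sigma = 1.602e-19 * 2.16e+14 * 1479
Step 3: sigma = 5.118e-02 S/cm

5.118e-02


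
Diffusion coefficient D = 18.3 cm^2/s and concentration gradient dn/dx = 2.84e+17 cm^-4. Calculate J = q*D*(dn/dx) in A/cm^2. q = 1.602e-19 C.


Step 1: J = q * D * (dn/dx)
Step 2: J = 1.602e-19 * 18.3 * 2.84e+17
Step 3: J = 8.33e-01 A/cm^2

8.33e-01


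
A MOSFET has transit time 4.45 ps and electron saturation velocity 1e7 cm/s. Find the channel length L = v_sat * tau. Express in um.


Step 1: tau in seconds = 4.45 ps * 1e-12 = 4.4500e-12 s
Step 2: L = v_sat * tau = 1e7 * 4.4500e-12 = 4.4500e-05 cm
Step 3: L in um = 4.4500e-05 * 1e4 = 0.445 um

0.445


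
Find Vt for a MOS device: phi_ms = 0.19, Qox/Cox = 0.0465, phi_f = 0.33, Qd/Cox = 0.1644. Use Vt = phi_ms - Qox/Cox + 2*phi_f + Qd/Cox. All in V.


Step 1: Vt = phi_ms - Qox/Cox + 2*phi_f + Qd/Cox
Step 2: Vt = 0.19 - 0.0465 + 2*0.33 + 0.1644
Step 3: Vt = 0.19 - 0.0465 + 0.66 + 0.1644
Step 4: Vt = 0.9679 V

0.9679


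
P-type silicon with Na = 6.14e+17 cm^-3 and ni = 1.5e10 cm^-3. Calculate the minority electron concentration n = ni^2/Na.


Step 1: Majority hole concentration p ≈ Na = 6.14e+17 cm^-3
Step 2: n = ni^2 / Na = (1.5e10)^2 / 6.14e+17
Step 3: n = 3.66e+02 cm^-3

3.66e+02


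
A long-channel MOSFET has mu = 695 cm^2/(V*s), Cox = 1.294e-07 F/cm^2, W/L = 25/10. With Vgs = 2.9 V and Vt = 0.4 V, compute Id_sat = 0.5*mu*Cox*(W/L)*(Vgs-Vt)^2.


Step 1: Overdrive voltage Vov = Vgs - Vt = 2.9 - 0.4 = 2.5 V
Step 2: W/L = 25/10 = 2.5
Step 3: Id = 0.5 * 695 * 1.294e-07 * 2.5 * 2.5^2
Step 4: Id = 7.03e-04 A

7.03e-04


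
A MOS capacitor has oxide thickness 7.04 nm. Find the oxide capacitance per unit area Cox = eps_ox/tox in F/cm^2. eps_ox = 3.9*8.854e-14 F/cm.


Step 1: eps_ox = 3.9 * 8.854e-14 = 3.45306e-13 F/cm
Step 2: tox in cm = 7.04 nm * 1e-7 = 7.0400e-07 cm
Step 3: Cox = 3.45306e-13 / 7.0400e-07 = 4.90e-07 F/cm^2

4.90e-07


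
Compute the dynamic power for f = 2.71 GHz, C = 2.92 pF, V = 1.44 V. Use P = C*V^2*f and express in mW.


Step 1: V^2 = 1.44^2 = 2.0736 V^2
Step 2: P = C*V^2*f = 2.92e-12 F * 2.0736 * 2.71e9 Hz
Step 3: P = 1.640881152e-02 W
Step 4: P = 16.409 mW

16.409


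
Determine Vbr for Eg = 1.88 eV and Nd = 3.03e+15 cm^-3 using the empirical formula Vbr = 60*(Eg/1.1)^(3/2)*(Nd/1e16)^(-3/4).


Step 1: Eg/1.1 = 1.88/1.1 = 1.709091
Step 2: (Eg/1.1)^1.5 = 1.709091^1.5 = 2.234332
Step 3: (Nd/1e16)^(-0.75) = (0.303)^(-0.75) = 2.448601
Step 4: Vbr = 60 * 2.234332 * 2.448601 = 328.3 V

328.3


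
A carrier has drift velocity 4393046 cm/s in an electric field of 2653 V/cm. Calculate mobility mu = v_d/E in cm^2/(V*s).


Step 1: mu = v_d / E
Step 2: mu = 4393046 / 2653
Step 3: mu = 1655.88 cm^2/(V*s)

1655.88


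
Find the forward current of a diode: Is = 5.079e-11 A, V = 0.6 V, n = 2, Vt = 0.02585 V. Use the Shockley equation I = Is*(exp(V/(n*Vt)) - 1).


Step 1: V/(n*Vt) = 0.6/(2*0.02585) = 11.6054
Step 2: exp(11.6054) = 1.0969e+05
Step 3: I = 5.079e-11 * (1.0969e+05 - 1) = 5.57e-06 A

5.57e-06


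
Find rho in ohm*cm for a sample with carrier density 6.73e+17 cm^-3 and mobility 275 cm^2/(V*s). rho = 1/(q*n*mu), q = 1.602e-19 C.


Step 1: sigma = q * n * mu = 1.602e-19 * 6.73e+17 * 275 = 2.96490e+01 S/cm
Step 2: rho = 1 / sigma = 1 / 2.96490e+01 = 0.03373 ohm*cm

0.03373


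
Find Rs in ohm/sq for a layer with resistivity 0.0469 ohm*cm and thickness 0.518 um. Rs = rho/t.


Step 1: Convert thickness to cm: t = 0.518 um = 5.1800e-05 cm
Step 2: Rs = rho / t = 0.0469 / 5.1800e-05
Step 3: Rs = 905.4 ohm/sq

905.4


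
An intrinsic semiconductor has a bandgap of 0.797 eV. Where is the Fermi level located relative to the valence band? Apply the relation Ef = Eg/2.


Step 1: For an intrinsic semiconductor, the Fermi level sits at midgap.
Step 2: Ef = Eg / 2 = 0.797 / 2 = 0.3985 eV

0.3985


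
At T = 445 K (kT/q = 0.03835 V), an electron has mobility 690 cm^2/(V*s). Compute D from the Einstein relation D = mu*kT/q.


Step 1: D = mu * (kT/q)
Step 2: D = 690 * 0.03835
Step 3: D = 26.46 cm^2/s

26.46


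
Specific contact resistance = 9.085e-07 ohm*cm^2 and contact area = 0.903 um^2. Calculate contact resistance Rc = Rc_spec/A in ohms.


Step 1: Convert area to cm^2: 0.903 um^2 = 9.0300e-09 cm^2
Step 2: Rc = Rc_spec / A = 9.085e-07 / 9.0300e-09
Step 3: Rc = 1.01e+02 ohms

1.01e+02


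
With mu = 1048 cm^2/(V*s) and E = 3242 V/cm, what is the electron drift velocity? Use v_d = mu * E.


Step 1: v_d = mu * E
Step 2: v_d = 1048 * 3242 = 3397616
Step 3: v_d = 3.40e+06 cm/s

3.40e+06


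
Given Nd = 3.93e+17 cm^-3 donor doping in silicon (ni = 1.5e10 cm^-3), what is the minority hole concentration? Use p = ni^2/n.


Step 1: Since Nd >> ni, n ≈ Nd = 3.93e+17 cm^-3
Step 2: p = ni^2 / n = (1.5e10)^2 / 3.93e+17
Step 3: p = 2.25e20 / 3.93e+17 = 5.73e+02 cm^-3

5.73e+02


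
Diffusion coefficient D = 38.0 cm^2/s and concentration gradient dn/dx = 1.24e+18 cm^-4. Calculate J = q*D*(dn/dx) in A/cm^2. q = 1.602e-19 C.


Step 1: J = q * D * (dn/dx)
Step 2: J = 1.602e-19 * 38.0 * 1.24e+18
Step 3: J = 7.55e+00 A/cm^2

7.55e+00


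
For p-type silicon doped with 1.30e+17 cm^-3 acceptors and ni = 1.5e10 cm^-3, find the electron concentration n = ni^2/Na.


Step 1: Majority hole concentration p ≈ Na = 1.30e+17 cm^-3
Step 2: n = ni^2 / Na = (1.5e10)^2 / 1.30e+17
Step 3: n = 1.73e+03 cm^-3

1.73e+03


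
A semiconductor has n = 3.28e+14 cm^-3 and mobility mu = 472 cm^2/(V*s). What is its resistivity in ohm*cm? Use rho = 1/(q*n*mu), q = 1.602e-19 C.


Step 1: sigma = q * n * mu = 1.602e-19 * 3.28e+14 * 472 = 2.48015e-02 S/cm
Step 2: rho = 1 / sigma = 1 / 2.48015e-02 = 40.32 ohm*cm

40.32


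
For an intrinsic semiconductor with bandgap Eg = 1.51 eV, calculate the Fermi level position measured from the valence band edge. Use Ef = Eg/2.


Step 1: For an intrinsic semiconductor, the Fermi level sits at midgap.
Step 2: Ef = Eg / 2 = 1.51 / 2 = 0.755 eV

0.755


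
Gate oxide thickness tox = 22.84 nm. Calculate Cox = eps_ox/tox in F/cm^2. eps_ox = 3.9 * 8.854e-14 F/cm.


Step 1: eps_ox = 3.9 * 8.854e-14 = 3.45306e-13 F/cm
Step 2: tox in cm = 22.84 nm * 1e-7 = 2.2840e-06 cm
Step 3: Cox = 3.45306e-13 / 2.2840e-06 = 1.51e-07 F/cm^2

1.51e-07


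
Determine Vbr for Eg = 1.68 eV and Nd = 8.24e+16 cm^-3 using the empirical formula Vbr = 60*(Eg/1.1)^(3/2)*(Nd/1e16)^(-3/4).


Step 1: Eg/1.1 = 1.68/1.1 = 1.527273
Step 2: (Eg/1.1)^1.5 = 1.527273^1.5 = 1.887448
Step 3: (Nd/1e16)^(-0.75) = (8.24)^(-0.75) = 0.205615
Step 4: Vbr = 60 * 1.887448 * 0.205615 = 23.3 V

23.3


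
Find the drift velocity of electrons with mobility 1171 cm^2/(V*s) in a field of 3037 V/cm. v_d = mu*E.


Step 1: v_d = mu * E
Step 2: v_d = 1171 * 3037 = 3556327
Step 3: v_d = 3.56e+06 cm/s

3.56e+06


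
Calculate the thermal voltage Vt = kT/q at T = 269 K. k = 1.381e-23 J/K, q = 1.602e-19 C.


Step 1: kT = 1.381e-23 * 269 = 3.71489e-21 J
Step 2: Vt = kT/q = 3.71489e-21 / 1.602e-19
Step 3: Vt = 0.02319 V

0.02319


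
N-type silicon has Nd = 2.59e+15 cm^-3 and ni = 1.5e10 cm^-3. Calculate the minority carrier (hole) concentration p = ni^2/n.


Step 1: Since Nd >> ni, n ≈ Nd = 2.59e+15 cm^-3
Step 2: p = ni^2 / n = (1.5e10)^2 / 2.59e+15
Step 3: p = 2.25e20 / 2.59e+15 = 8.69e+04 cm^-3

8.69e+04


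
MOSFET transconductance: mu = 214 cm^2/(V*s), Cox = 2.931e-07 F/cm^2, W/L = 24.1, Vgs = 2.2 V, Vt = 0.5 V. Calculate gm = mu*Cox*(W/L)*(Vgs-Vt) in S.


Step 1: Vov = Vgs - Vt = 2.2 - 0.5 = 1.7 V
Step 2: gm = mu * Cox * (W/L) * Vov
Step 3: gm = 214 * 2.931e-07 * 24.1 * 1.7 = 2.57e-03 S

2.57e-03


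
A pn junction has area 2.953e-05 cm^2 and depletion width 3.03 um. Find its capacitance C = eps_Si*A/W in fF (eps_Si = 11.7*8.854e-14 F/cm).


Step 1: eps_Si = 11.7 * 8.854e-14 = 1.035918e-12 F/cm
Step 2: W in cm = 3.03 * 1e-4 = 3.03e-04 cm
Step 3: C = 1.035918e-12 * 2.953e-05 / 3.03e-04 = 1.009593e-13 F
Step 4: C = 100.96 fF

100.96


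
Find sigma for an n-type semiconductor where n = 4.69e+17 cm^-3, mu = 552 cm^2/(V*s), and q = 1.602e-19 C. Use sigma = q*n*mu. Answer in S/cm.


Step 1: sigma = q * n * mu
Step 2: sigma = 1.602e-19 * 4.69e+17 * 552
Step 3: sigma = 4.147e+01 S/cm

4.147e+01


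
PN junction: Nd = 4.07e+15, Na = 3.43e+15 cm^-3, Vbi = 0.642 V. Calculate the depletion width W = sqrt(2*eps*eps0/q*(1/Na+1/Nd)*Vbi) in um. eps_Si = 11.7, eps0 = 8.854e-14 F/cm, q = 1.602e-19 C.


Step 1: 1/Na + 1/Nd = 1/3.43e+15 + 1/4.07e+15 = 5.37245e-16
Step 2: 2*eps*eps0/q = 2*11.7*8.854e-14/1.602e-19 = 1.293281e+07
Step 3: W^2 = 1.293281e+07 * 5.37245e-16 * 0.642 = 4.46067e-09
Step 4: W = sqrt(4.46067e-09) = 6.679e-05 cm = 0.6679 um

0.6679


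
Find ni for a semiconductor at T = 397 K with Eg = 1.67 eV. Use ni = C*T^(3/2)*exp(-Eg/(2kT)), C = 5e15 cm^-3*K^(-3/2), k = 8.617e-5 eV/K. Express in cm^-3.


Step 1: Compute kT = 8.617e-5 * 397 = 0.03420949 eV
Step 2: Exponent = -Eg/(2kT) = -1.67/(2*0.03420949) = -24.40843
Step 3: T^(3/2) = 397^1.5 = 7910.17
Step 4: ni = 5e15 * 7910.17 * exp(-24.40843) = 9.92e+08 cm^-3

9.92e+08


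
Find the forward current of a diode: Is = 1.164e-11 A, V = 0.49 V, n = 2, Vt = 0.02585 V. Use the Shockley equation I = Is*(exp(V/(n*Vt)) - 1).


Step 1: V/(n*Vt) = 0.49/(2*0.02585) = 9.4778
Step 2: exp(9.4778) = 1.3066e+04
Step 3: I = 1.164e-11 * (1.3066e+04 - 1) = 1.52e-07 A

1.52e-07


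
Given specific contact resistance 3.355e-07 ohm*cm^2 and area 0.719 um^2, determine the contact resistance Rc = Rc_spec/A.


Step 1: Convert area to cm^2: 0.719 um^2 = 7.1900e-09 cm^2
Step 2: Rc = Rc_spec / A = 3.355e-07 / 7.1900e-09
Step 3: Rc = 4.67e+01 ohms

4.67e+01


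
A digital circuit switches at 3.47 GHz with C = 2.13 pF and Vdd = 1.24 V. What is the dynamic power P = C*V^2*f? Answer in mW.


Step 1: V^2 = 1.24^2 = 1.5376 V^2
Step 2: P = C*V^2*f = 2.13e-12 F * 1.5376 * 3.47e9 Hz
Step 3: P = 1.136455536e-02 W
Step 4: P = 11.365 mW

11.365


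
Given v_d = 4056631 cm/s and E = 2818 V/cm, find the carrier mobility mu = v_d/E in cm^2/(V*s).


Step 1: mu = v_d / E
Step 2: mu = 4056631 / 2818
Step 3: mu = 1439.54 cm^2/(V*s)

1439.54


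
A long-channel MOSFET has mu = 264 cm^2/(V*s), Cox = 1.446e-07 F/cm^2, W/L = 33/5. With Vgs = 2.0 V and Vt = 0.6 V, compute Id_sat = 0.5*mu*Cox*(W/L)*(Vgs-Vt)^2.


Step 1: Overdrive voltage Vov = Vgs - Vt = 2.0 - 0.6 = 1.4 V
Step 2: W/L = 33/5 = 6.6
Step 3: Id = 0.5 * 264 * 1.446e-07 * 6.6 * 1.4^2
Step 4: Id = 2.47e-04 A

2.47e-04


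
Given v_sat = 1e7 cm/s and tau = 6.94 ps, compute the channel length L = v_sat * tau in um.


Step 1: tau in seconds = 6.94 ps * 1e-12 = 6.9400e-12 s
Step 2: L = v_sat * tau = 1e7 * 6.9400e-12 = 6.9400e-05 cm
Step 3: L in um = 6.9400e-05 * 1e4 = 0.694 um

0.694


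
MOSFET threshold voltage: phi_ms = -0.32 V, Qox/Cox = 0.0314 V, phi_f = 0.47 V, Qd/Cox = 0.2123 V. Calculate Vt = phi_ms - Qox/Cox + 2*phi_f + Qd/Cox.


Step 1: Vt = phi_ms - Qox/Cox + 2*phi_f + Qd/Cox
Step 2: Vt = -0.32 - 0.0314 + 2*0.47 + 0.2123
Step 3: Vt = -0.32 - 0.0314 + 0.94 + 0.2123
Step 4: Vt = 0.8009 V

0.8009


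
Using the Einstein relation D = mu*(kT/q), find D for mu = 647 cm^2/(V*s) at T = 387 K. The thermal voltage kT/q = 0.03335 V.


Step 1: D = mu * (kT/q)
Step 2: D = 647 * 0.03335
Step 3: D = 21.58 cm^2/s

21.58


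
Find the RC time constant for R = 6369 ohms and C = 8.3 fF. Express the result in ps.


Step 1: tau = R * C
Step 2: tau = 6369 * 8.3 fF = 6369 * 8.3e-15 F
Step 3: tau = 5.28627e-11 s = 52.8627 ps

52.8627


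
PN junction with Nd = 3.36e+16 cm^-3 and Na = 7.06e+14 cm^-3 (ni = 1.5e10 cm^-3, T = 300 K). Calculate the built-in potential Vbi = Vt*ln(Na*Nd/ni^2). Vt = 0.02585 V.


Step 1: Compute Na*Nd/ni^2 = 7.06e+14 * 3.36e+16 / (1.5e10)^2 = 1.0543e+11
Step 2: ln(1.0543e+11) = 25.3813
Step 3: Vbi = 0.02585 * 25.3813 = 0.656 V

0.656


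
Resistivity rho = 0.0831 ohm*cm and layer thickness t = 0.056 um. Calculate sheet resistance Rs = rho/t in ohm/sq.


Step 1: Convert thickness to cm: t = 0.056 um = 5.6000e-06 cm
Step 2: Rs = rho / t = 0.0831 / 5.6000e-06
Step 3: Rs = 14839.3 ohm/sq

14839.3


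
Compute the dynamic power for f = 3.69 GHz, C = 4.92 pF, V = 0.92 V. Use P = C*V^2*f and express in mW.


Step 1: V^2 = 0.92^2 = 0.8464 V^2
Step 2: P = C*V^2*f = 4.92e-12 F * 0.8464 * 3.69e9 Hz
Step 3: P = 1.536622272e-02 W
Step 4: P = 15.366 mW

15.366


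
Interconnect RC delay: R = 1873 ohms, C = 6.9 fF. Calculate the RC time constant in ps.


Step 1: tau = R * C
Step 2: tau = 1873 * 6.9 fF = 1873 * 6.9e-15 F
Step 3: tau = 1.29237e-11 s = 12.9237 ps

12.9237


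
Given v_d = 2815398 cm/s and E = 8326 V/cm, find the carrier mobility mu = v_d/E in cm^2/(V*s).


Step 1: mu = v_d / E
Step 2: mu = 2815398 / 8326
Step 3: mu = 338.15 cm^2/(V*s)

338.15


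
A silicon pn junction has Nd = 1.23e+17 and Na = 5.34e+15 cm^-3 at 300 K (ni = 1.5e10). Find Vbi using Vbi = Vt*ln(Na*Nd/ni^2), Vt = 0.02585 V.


Step 1: Compute Na*Nd/ni^2 = 5.34e+15 * 1.23e+17 / (1.5e10)^2 = 2.9192e+12
Step 2: ln(2.9192e+12) = 28.7023
Step 3: Vbi = 0.02585 * 28.7023 = 0.742 V

0.742


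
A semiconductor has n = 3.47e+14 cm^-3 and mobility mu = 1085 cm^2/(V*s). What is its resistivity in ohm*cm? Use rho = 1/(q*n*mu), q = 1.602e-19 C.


Step 1: sigma = q * n * mu = 1.602e-19 * 3.47e+14 * 1085 = 6.03145e-02 S/cm
Step 2: rho = 1 / sigma = 1 / 6.03145e-02 = 16.58 ohm*cm

16.58


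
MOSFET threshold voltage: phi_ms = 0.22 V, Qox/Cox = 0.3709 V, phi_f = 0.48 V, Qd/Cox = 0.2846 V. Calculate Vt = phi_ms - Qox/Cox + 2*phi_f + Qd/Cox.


Step 1: Vt = phi_ms - Qox/Cox + 2*phi_f + Qd/Cox
Step 2: Vt = 0.22 - 0.3709 + 2*0.48 + 0.2846
Step 3: Vt = 0.22 - 0.3709 + 0.96 + 0.2846
Step 4: Vt = 1.0937 V

1.0937


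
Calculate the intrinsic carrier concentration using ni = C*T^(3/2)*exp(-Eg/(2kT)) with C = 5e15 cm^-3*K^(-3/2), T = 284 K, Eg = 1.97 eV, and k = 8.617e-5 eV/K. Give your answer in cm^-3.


Step 1: Compute kT = 8.617e-5 * 284 = 0.02447228 eV
Step 2: Exponent = -Eg/(2kT) = -1.97/(2*0.02447228) = -40.24962
Step 3: T^(3/2) = 284^1.5 = 4786.05
Step 4: ni = 5e15 * 4786.05 * exp(-40.24962) = 7.92e+01 cm^-3

7.92e+01


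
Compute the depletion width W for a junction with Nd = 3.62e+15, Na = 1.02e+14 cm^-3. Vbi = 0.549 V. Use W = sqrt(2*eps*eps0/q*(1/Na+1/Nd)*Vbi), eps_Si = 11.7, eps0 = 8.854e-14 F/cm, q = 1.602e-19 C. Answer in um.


Step 1: 1/Na + 1/Nd = 1/1.02e+14 + 1/3.62e+15 = 1.00802e-14
Step 2: 2*eps*eps0/q = 2*11.7*8.854e-14/1.602e-19 = 1.293281e+07
Step 3: W^2 = 1.293281e+07 * 1.00802e-14 * 0.549 = 7.15706e-08
Step 4: W = sqrt(7.15706e-08) = 2.675e-04 cm = 2.675 um

2.675


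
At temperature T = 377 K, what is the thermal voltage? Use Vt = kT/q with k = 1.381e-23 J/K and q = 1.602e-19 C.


Step 1: kT = 1.381e-23 * 377 = 5.20637e-21 J
Step 2: Vt = kT/q = 5.20637e-21 / 1.602e-19
Step 3: Vt = 0.0325 V

0.0325


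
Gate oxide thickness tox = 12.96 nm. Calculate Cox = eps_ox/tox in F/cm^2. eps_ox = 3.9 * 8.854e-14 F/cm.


Step 1: eps_ox = 3.9 * 8.854e-14 = 3.45306e-13 F/cm
Step 2: tox in cm = 12.96 nm * 1e-7 = 1.2960e-06 cm
Step 3: Cox = 3.45306e-13 / 1.2960e-06 = 2.66e-07 F/cm^2

2.66e-07


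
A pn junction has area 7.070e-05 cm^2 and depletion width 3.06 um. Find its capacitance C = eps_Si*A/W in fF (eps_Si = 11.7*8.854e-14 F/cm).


Step 1: eps_Si = 11.7 * 8.854e-14 = 1.035918e-12 F/cm
Step 2: W in cm = 3.06 * 1e-4 = 3.06e-04 cm
Step 3: C = 1.035918e-12 * 7.070e-05 / 3.06e-04 = 2.393445e-13 F
Step 4: C = 239.34 fF

239.34


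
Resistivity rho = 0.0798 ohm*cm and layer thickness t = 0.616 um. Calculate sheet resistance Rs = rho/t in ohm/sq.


Step 1: Convert thickness to cm: t = 0.616 um = 6.1600e-05 cm
Step 2: Rs = rho / t = 0.0798 / 6.1600e-05
Step 3: Rs = 1295.5 ohm/sq

1295.5


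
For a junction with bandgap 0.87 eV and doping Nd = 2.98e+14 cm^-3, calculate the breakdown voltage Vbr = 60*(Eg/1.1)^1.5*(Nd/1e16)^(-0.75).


Step 1: Eg/1.1 = 0.87/1.1 = 0.790909
Step 2: (Eg/1.1)^1.5 = 0.790909^1.5 = 0.703380
Step 3: (Nd/1e16)^(-0.75) = (0.0298)^(-0.75) = 13.942408
Step 4: Vbr = 60 * 0.703380 * 13.942408 = 588.4 V

588.4


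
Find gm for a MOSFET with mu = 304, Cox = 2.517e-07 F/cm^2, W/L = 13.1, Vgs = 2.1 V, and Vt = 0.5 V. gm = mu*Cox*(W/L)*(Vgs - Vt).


Step 1: Vov = Vgs - Vt = 2.1 - 0.5 = 1.6 V
Step 2: gm = mu * Cox * (W/L) * Vov
Step 3: gm = 304 * 2.517e-07 * 13.1 * 1.6 = 1.60e-03 S

1.60e-03


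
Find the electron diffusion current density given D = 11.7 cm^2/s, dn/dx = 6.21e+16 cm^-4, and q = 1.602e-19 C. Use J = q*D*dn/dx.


Step 1: J = q * D * (dn/dx)
Step 2: J = 1.602e-19 * 11.7 * 6.21e+16
Step 3: J = 1.16e-01 A/cm^2

1.16e-01


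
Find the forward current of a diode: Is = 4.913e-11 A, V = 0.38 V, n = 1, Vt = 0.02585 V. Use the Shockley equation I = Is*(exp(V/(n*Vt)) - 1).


Step 1: V/(n*Vt) = 0.38/(1*0.02585) = 14.7002
Step 2: exp(14.7002) = 2.4222e+06
Step 3: I = 4.913e-11 * (2.4222e+06 - 1) = 1.19e-04 A

1.19e-04


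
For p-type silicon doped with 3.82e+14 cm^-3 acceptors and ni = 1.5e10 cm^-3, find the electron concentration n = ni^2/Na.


Step 1: Majority hole concentration p ≈ Na = 3.82e+14 cm^-3
Step 2: n = ni^2 / Na = (1.5e10)^2 / 3.82e+14
Step 3: n = 5.89e+05 cm^-3

5.89e+05


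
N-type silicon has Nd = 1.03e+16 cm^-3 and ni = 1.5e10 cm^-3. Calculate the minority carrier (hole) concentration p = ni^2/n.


Step 1: Since Nd >> ni, n ≈ Nd = 1.03e+16 cm^-3
Step 2: p = ni^2 / n = (1.5e10)^2 / 1.03e+16
Step 3: p = 2.25e20 / 1.03e+16 = 2.18e+04 cm^-3

2.18e+04


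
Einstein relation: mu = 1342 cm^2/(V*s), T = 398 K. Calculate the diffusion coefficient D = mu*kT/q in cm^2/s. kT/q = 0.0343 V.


Step 1: D = mu * (kT/q)
Step 2: D = 1342 * 0.0343
Step 3: D = 46.03 cm^2/s

46.03


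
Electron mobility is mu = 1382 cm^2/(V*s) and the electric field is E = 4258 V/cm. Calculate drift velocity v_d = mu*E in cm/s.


Step 1: v_d = mu * E
Step 2: v_d = 1382 * 4258 = 5884556
Step 3: v_d = 5.88e+06 cm/s

5.88e+06


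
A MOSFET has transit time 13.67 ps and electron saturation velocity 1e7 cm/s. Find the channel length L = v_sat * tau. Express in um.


Step 1: tau in seconds = 13.67 ps * 1e-12 = 1.3670e-11 s
Step 2: L = v_sat * tau = 1e7 * 1.3670e-11 = 1.3670e-04 cm
Step 3: L in um = 1.3670e-04 * 1e4 = 1.367 um

1.367


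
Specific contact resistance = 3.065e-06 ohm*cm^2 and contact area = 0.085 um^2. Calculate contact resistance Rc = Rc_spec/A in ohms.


Step 1: Convert area to cm^2: 0.085 um^2 = 8.5000e-10 cm^2
Step 2: Rc = Rc_spec / A = 3.065e-06 / 8.5000e-10
Step 3: Rc = 3.61e+03 ohms

3.61e+03


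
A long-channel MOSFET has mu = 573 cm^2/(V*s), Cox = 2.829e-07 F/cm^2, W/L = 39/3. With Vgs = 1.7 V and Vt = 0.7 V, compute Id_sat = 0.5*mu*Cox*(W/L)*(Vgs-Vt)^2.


Step 1: Overdrive voltage Vov = Vgs - Vt = 1.7 - 0.7 = 1.0 V
Step 2: W/L = 39/3 = 13
Step 3: Id = 0.5 * 573 * 2.829e-07 * 13 * 1.0^2
Step 4: Id = 1.05e-03 A

1.05e-03


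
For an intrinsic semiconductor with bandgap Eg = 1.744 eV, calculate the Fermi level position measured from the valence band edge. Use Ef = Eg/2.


Step 1: For an intrinsic semiconductor, the Fermi level sits at midgap.
Step 2: Ef = Eg / 2 = 1.744 / 2 = 0.872 eV

0.872


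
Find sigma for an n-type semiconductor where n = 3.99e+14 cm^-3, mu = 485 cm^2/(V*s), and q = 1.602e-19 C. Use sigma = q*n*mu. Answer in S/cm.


Step 1: sigma = q * n * mu
Step 2: sigma = 1.602e-19 * 3.99e+14 * 485
Step 3: sigma = 3.100e-02 S/cm

3.100e-02


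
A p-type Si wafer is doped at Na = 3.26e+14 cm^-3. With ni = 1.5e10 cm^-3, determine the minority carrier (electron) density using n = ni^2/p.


Step 1: Majority hole concentration p ≈ Na = 3.26e+14 cm^-3
Step 2: n = ni^2 / Na = (1.5e10)^2 / 3.26e+14
Step 3: n = 6.90e+05 cm^-3

6.90e+05


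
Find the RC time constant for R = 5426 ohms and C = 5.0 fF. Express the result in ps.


Step 1: tau = R * C
Step 2: tau = 5426 * 5.0 fF = 5426 * 5.0e-15 F
Step 3: tau = 2.713e-11 s = 27.13 ps

27.13


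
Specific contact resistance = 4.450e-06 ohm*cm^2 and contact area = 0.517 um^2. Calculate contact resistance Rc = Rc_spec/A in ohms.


Step 1: Convert area to cm^2: 0.517 um^2 = 5.1700e-09 cm^2
Step 2: Rc = Rc_spec / A = 4.450e-06 / 5.1700e-09
Step 3: Rc = 8.61e+02 ohms

8.61e+02


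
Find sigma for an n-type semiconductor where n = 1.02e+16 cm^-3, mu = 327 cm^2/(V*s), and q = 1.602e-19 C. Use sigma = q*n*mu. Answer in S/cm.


Step 1: sigma = q * n * mu
Step 2: sigma = 1.602e-19 * 1.02e+16 * 327
Step 3: sigma = 5.343e-01 S/cm

5.343e-01


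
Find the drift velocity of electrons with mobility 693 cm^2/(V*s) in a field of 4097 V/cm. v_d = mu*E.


Step 1: v_d = mu * E
Step 2: v_d = 693 * 4097 = 2839221
Step 3: v_d = 2.84e+06 cm/s

2.84e+06


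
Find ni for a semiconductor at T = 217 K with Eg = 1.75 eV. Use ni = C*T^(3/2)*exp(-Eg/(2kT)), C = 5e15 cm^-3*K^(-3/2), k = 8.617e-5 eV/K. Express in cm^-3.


Step 1: Compute kT = 8.617e-5 * 217 = 0.01869889 eV
Step 2: Exponent = -Eg/(2kT) = -1.75/(2*0.01869889) = -46.79422
Step 3: T^(3/2) = 217^1.5 = 3196.61
Step 4: ni = 5e15 * 3196.61 * exp(-46.79422) = 7.61e-02 cm^-3

7.61e-02


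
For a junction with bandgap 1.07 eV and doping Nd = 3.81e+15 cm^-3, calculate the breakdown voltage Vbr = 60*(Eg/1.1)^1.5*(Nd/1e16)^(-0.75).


Step 1: Eg/1.1 = 1.07/1.1 = 0.972727
Step 2: (Eg/1.1)^1.5 = 0.972727^1.5 = 0.959371
Step 3: (Nd/1e16)^(-0.75) = (0.381)^(-0.75) = 2.062084
Step 4: Vbr = 60 * 0.959371 * 2.062084 = 118.7 V

118.7
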